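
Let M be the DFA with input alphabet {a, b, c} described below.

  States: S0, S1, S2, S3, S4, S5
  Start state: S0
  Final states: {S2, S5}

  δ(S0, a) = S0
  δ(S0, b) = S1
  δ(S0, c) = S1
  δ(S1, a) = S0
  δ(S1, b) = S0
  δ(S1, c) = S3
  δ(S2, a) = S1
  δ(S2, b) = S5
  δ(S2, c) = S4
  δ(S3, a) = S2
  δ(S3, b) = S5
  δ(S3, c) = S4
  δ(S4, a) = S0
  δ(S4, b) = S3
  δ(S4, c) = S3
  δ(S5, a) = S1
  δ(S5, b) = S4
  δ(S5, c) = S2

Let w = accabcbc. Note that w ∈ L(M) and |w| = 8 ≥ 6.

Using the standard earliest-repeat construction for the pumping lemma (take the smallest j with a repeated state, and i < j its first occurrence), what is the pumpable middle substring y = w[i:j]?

State sequence: S0 -a-> S0 -c-> S1 -c-> S3 -a-> S2 -b-> S5 -c-> S2 -b-> S5 -c-> S2
First repeat at step 1: S0 was already visited.

So i = 0, j = 1, giving x = w[0:0] = ε, y = w[0:1] = a, z = w[1:8] = ccabcbc.
Check: |xy| = 1 ≤ 6 and |y| = 1 ≥ 1. Reading y takes M from S0 back to S0, so every xyⁱz is accepted.
Pumping length from the standard proof: p = 6 (the number of states). The repeated state found above gives |xy| = j ≤ 6 and |y| = j − i ≥ 1.

a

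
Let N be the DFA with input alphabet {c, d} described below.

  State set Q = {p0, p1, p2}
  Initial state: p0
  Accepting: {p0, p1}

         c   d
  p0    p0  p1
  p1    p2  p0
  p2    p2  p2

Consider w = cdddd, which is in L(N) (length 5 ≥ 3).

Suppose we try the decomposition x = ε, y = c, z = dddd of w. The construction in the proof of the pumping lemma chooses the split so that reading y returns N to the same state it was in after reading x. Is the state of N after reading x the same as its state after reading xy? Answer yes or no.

yes

Run of N on the first 1 characters of w = c:
  step 0: p0  (start)
  step 1: p0  (read c: p0→p0)

After x (step 0): p0. After xy (step 1): p0.
They match, so y = c drives N around a cycle from p0 back to itself; pumping y any number of times keeps N in p0 before reading z, and xyⁱz ∈ L(N) for every i ≥ 0.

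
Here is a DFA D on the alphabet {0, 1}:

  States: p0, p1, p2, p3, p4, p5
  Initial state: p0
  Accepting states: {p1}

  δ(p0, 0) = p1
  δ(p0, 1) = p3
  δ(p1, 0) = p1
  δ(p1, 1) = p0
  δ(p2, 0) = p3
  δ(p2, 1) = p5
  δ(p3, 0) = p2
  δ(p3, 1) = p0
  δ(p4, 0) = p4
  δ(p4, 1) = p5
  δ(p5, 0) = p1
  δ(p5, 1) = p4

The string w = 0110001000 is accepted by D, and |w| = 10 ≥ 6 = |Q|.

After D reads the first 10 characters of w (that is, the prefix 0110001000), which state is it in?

p1

Run of D on the first 10 characters of w = 0 1 1 0 0 0 1 0 0 0:
  step 0: p0  (start)
  step 1: p1  (read 0: p0→p1)
  step 2: p0  (read 1: p1→p0)
  step 3: p3  (read 1: p0→p3)
  step 4: p2  (read 0: p3→p2)
  step 5: p3  (read 0: p2→p3)
  step 6: p2  (read 0: p3→p2)
  step 7: p5  (read 1: p2→p5)
  step 8: p1  (read 0: p5→p1)
  step 9: p1  (read 0: p1→p1)
  step 10: p1  (read 0: p1→p1)

After reading 10 characters, D is in state p1.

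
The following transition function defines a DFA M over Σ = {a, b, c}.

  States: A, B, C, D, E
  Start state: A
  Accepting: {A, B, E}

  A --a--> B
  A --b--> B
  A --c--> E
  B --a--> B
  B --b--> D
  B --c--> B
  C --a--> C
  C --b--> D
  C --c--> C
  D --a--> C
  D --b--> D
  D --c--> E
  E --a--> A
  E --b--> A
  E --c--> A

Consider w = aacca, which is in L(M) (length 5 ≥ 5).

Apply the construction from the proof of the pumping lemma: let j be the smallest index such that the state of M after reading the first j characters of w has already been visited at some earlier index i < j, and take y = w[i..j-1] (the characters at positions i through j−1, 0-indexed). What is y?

Run of M on w = a a c c a:
  step 0: A  (start)
  step 1: B  (read a: A→B)
  step 2: B  (read a: B→B)   ← first repeat (B seen earlier)
  step 3: B  (read c: B→B)
  step 4: B  (read c: B→B)
  step 5: B  (read a: B→B)

So i = 1, j = 2, giving x = w[0:1] = a, y = w[1:2] = a, z = w[2:5] = cca.
Check: |xy| = 2 ≤ 5 and |y| = 1 ≥ 1. Reading y takes M from B back to B, so every xyⁱz is accepted.
The DFA has 5 states, so the proof of the pumping lemma guarantees a repeated state among the first 5+1 visited; the segment between the two visits is the pumpable y.

a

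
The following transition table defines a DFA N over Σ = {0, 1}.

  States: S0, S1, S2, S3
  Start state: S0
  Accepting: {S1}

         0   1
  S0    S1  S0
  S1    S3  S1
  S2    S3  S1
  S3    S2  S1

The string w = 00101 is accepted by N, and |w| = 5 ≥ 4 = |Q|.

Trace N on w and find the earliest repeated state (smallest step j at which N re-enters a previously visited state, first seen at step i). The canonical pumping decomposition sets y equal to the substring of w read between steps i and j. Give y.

State sequence: S0 -0-> S1 -0-> S3 -1-> S1 -0-> S3 -1-> S1
First repeat at step 3: S1 was already visited.

So i = 1, j = 3, giving x = w[0:1] = 0, y = w[1:3] = 01, z = w[3:5] = 01.
Check: |xy| = 3 ≤ 4 and |y| = 2 ≥ 1. Reading y takes N from S1 back to S1, so every xyⁱz is accepted.
Pumping length from the standard proof: p = 4 (the number of states). The repeated state found above gives |xy| = j ≤ 4 and |y| = j − i ≥ 1.

01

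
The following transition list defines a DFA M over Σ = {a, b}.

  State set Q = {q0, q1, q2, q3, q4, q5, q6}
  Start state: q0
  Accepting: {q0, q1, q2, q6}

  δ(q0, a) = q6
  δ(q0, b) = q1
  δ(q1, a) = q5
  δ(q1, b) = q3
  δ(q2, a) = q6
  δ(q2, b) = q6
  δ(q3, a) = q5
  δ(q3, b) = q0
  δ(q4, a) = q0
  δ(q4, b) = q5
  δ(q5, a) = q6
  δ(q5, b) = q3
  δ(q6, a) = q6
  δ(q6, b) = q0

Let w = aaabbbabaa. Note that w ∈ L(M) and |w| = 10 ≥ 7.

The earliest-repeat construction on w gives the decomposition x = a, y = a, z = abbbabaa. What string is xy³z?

aaaaabbbabaa

xy^3z = a·a·a·a·abbbabaa = aaaaabbbabaa.
Reading y = a takes M from q6 back to q6, so after x·y·y·y the machine is still in q6, and z then leads to the accepting state q6. Hence aaaaabbbabaa ∈ L(M).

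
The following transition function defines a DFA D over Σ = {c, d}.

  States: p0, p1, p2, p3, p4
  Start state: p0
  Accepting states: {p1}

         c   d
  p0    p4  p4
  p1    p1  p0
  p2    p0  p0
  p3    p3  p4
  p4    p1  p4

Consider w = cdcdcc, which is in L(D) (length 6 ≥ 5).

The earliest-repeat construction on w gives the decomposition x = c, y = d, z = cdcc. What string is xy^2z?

cddcdcc

xy^2z = c·d·d·cdcc = cddcdcc.
Reading y = d takes D from p4 back to p4, so after x·y·y the machine is still in p4, and z then leads to the accepting state p1. Hence cddcdcc ∈ L(D).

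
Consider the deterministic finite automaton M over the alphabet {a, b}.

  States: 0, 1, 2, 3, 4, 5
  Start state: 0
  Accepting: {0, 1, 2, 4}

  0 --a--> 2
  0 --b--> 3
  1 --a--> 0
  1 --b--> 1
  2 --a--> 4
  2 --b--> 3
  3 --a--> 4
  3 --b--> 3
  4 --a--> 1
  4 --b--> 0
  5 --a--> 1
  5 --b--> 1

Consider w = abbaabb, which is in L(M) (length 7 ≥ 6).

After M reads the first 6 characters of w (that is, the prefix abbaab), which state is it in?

1

Run of M on the first 6 characters of w = a b b a a b:
  step 0: 0  (start)
  step 1: 2  (read a: 0→2)
  step 2: 3  (read b: 2→3)
  step 3: 3  (read b: 3→3)
  step 4: 4  (read a: 3→4)
  step 5: 1  (read a: 4→1)
  step 6: 1  (read b: 1→1)

After reading 6 characters, M is in state 1.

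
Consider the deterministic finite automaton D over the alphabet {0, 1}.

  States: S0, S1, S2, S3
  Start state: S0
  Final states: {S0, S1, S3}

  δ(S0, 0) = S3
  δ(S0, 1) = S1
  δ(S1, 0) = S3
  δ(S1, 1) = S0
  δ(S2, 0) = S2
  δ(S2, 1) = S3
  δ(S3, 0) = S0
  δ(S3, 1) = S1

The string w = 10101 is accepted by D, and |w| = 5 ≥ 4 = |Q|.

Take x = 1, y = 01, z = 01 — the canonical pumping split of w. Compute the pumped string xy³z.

101010101

xy^3z = 1·01·01·01·01 = 101010101.
Reading y = 01 takes D from S1 back to S1, so after x·y·y·y the machine is still in S1, and z then leads to the accepting state S1. Hence 101010101 ∈ L(D).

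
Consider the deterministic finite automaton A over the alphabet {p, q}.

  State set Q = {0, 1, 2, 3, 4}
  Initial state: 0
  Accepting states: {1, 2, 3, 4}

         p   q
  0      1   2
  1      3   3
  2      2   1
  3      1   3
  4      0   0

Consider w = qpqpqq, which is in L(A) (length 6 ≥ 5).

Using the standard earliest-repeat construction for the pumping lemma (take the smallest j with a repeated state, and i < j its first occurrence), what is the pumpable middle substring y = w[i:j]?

p

Run of A on w = q p q p q q:
  step 0: 0  (start)
  step 1: 2  (read q: 0→2)
  step 2: 2  (read p: 2→2)   ← first repeat (2 seen earlier)
  step 3: 1  (read q: 2→1)
  step 4: 3  (read p: 1→3)
  step 5: 3  (read q: 3→3)
  step 6: 3  (read q: 3→3)

So i = 1, j = 2, giving x = w[0:1] = q, y = w[1:2] = p, z = w[2:6] = qpqq.
Check: |xy| = 2 ≤ 5 and |y| = 1 ≥ 1. Reading y takes A from 2 back to 2, so every xyⁱz is accepted.
Since A has 5 states, any run of length ≥ 5 visits 5+1 states, so by pigeonhole some state repeats within the first 5 steps — that repeat gives the pumpable loop.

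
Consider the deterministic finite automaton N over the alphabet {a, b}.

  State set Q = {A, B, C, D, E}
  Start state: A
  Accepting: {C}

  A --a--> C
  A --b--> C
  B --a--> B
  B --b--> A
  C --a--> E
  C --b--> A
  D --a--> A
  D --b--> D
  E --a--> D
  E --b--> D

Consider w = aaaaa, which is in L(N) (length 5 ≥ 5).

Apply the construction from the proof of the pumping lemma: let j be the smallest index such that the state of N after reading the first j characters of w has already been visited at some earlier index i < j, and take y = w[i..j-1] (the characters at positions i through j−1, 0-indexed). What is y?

Run of N on w = a a a a a:
  step 0: A  (start)
  step 1: C  (read a: A→C)
  step 2: E  (read a: C→E)
  step 3: D  (read a: E→D)
  step 4: A  (read a: D→A)   ← first repeat (A seen earlier)
  step 5: C  (read a: A→C)

So i = 0, j = 4, giving x = w[0:0] = ε, y = w[0:4] = aaaa, z = w[4:5] = a.
Check: |xy| = 4 ≤ 5 and |y| = 4 ≥ 1. Reading y takes N from A back to A, so every xyⁱz is accepted.

aaaa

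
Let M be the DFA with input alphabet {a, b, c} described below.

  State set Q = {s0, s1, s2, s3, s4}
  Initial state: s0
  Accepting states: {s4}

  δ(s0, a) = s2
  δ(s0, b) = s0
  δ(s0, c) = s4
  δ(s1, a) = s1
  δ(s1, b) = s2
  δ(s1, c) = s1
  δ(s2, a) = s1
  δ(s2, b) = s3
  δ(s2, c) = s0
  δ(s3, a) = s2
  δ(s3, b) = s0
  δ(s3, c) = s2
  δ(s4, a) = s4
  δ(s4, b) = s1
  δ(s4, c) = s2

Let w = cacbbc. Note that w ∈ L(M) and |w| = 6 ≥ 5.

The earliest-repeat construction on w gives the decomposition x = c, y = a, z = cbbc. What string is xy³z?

xy^3z = c·a·a·a·cbbc = caaacbbc.
Reading y = a takes M from s4 back to s4, so after x·y·y·y the machine is still in s4, and z then leads to the accepting state s4. Hence caaacbbc ∈ L(M).

caaacbbc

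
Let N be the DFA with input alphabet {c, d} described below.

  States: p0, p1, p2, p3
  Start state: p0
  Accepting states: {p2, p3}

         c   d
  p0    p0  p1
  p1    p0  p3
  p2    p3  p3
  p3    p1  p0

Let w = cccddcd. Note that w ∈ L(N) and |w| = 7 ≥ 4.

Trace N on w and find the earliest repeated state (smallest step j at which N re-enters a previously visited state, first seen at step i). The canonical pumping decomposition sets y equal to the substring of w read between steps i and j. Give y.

c

State sequence: p0 -c-> p0 -c-> p0 -c-> p0 -d-> p1 -d-> p3 -c-> p1 -d-> p3
First repeat at step 1: p0 was already visited.

So i = 0, j = 1, giving x = w[0:0] = ε, y = w[0:1] = c, z = w[1:7] = ccddcd.
Check: |xy| = 1 ≤ 4 and |y| = 1 ≥ 1. Reading y takes N from p0 back to p0, so every xyⁱz is accepted.
With |Q| = 4, pigeonhole forces a state repeat no later than step 4; the substring read between the first and second visits to that state can be pumped.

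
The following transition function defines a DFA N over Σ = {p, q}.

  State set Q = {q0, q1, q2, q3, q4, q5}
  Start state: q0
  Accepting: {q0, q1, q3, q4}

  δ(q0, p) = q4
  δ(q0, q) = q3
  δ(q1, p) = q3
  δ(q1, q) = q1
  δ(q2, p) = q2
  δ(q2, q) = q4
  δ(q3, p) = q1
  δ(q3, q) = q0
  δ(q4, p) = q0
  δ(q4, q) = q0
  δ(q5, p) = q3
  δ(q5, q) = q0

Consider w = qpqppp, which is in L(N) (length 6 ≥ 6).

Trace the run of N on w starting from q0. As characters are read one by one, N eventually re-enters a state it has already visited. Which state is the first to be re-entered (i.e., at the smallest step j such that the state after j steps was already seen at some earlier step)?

Run of N on w = q p q p p p:
  step 0: q0  (start)
  step 1: q3  (read q: q0→q3)
  step 2: q1  (read p: q3→q1)
  step 3: q1  (read q: q1→q1)   ← first repeat (q1 seen earlier)
  step 4: q3  (read p: q1→q3)
  step 5: q1  (read p: q3→q1)
  step 6: q3  (read p: q1→q3)

The earliest repeat is at step j = 3: N is in q1, which it already visited at step i = 2.

q1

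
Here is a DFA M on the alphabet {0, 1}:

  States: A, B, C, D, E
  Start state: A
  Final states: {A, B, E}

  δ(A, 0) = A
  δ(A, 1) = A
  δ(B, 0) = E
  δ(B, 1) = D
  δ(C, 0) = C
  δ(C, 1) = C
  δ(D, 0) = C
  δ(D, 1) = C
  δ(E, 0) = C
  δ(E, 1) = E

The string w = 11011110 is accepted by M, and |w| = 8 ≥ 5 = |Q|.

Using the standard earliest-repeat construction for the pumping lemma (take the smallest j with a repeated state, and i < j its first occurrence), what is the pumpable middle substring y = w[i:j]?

State sequence: A -1-> A -1-> A -0-> A -1-> A -1-> A -1-> A -1-> A -0-> A
First repeat at step 1: A was already visited.

So i = 0, j = 1, giving x = w[0:0] = ε, y = w[0:1] = 1, z = w[1:8] = 1011110.
Check: |xy| = 1 ≤ 5 and |y| = 1 ≥ 1. Reading y takes M from A back to A, so every xyⁱz is accepted.
The DFA has 5 states, so the proof of the pumping lemma guarantees a repeated state among the first 5+1 visited; the segment between the two visits is the pumpable y.

1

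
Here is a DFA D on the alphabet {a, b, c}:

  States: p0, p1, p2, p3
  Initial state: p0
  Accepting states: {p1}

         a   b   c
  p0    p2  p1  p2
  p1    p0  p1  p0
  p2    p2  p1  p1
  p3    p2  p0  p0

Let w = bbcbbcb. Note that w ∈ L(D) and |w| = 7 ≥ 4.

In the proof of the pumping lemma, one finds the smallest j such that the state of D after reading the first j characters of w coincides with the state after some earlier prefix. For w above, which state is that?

State sequence: p0 -b-> p1 -b-> p1 -c-> p0 -b-> p1 -b-> p1 -c-> p0 -b-> p1
First repeat at step 2: p1 was already visited.

The earliest repeat is at step j = 2: D is in p1, which it already visited at step i = 1.

p1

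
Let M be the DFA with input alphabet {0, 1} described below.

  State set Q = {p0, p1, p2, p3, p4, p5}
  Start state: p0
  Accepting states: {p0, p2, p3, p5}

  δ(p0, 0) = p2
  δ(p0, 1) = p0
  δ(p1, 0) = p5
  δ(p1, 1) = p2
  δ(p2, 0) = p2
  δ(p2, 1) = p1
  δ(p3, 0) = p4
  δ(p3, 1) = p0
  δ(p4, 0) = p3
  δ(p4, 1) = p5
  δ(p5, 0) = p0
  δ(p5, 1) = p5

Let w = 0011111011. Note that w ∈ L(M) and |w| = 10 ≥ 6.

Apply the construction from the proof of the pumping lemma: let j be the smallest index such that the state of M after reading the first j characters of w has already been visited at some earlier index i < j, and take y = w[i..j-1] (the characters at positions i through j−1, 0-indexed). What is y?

0

Run of M on w = 0 0 1 1 1 1 1 0 1 1:
  step 0: p0  (start)
  step 1: p2  (read 0: p0→p2)
  step 2: p2  (read 0: p2→p2)   ← first repeat (p2 seen earlier)
  step 3: p1  (read 1: p2→p1)
  step 4: p2  (read 1: p1→p2)
  step 5: p1  (read 1: p2→p1)
  step 6: p2  (read 1: p1→p2)
  step 7: p1  (read 1: p2→p1)
  step 8: p5  (read 0: p1→p5)
  step 9: p5  (read 1: p5→p5)
  step 10: p5  (read 1: p5→p5)

So i = 1, j = 2, giving x = w[0:1] = 0, y = w[1:2] = 0, z = w[2:10] = 11111011.
Check: |xy| = 2 ≤ 6 and |y| = 1 ≥ 1. Reading y takes M from p2 back to p2, so every xyⁱz is accepted.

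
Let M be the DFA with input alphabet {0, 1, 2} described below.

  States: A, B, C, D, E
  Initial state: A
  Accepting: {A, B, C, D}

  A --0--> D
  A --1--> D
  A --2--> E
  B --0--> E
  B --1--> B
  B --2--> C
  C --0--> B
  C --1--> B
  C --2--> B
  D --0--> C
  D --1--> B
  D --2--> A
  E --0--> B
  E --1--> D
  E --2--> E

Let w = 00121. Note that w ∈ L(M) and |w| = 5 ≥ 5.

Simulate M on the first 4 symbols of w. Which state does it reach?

C

State sequence: A -0-> D -0-> C -1-> B -2-> C

After reading 4 characters, M is in state C.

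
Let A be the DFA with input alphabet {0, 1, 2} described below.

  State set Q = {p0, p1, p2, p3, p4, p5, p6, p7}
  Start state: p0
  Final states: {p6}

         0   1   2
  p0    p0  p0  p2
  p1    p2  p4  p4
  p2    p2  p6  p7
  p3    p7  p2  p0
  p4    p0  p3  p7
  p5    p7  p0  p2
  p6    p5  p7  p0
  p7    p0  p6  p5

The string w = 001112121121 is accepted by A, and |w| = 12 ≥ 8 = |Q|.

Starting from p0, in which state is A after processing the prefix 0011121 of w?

p6

Run of A on the first 7 characters of w = 0 0 1 1 1 2 1:
  step 0: p0  (start)
  step 1: p0  (read 0: p0→p0)
  step 2: p0  (read 0: p0→p0)
  step 3: p0  (read 1: p0→p0)
  step 4: p0  (read 1: p0→p0)
  step 5: p0  (read 1: p0→p0)
  step 6: p2  (read 2: p0→p2)
  step 7: p6  (read 1: p2→p6)

After reading 7 characters, A is in state p6.
(This kind of state-tracing is the core of the pumping-lemma construction: with 8 states, pigeonhole forces a repeat within the first 8 steps.)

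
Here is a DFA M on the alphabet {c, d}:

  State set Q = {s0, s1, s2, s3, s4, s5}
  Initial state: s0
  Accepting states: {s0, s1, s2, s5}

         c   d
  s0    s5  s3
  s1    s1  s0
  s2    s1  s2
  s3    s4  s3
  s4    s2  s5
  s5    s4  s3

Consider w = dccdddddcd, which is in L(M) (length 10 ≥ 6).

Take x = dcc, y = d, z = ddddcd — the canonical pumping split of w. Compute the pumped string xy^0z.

dccddddcd

xy⁰z = xz = dcc·ddddcd = dccddddcd.
Reading y = d takes M from s2 back to s2, so after x the machine is still in s2, and z then leads to the accepting state s0. Hence dccddddcd ∈ L(M).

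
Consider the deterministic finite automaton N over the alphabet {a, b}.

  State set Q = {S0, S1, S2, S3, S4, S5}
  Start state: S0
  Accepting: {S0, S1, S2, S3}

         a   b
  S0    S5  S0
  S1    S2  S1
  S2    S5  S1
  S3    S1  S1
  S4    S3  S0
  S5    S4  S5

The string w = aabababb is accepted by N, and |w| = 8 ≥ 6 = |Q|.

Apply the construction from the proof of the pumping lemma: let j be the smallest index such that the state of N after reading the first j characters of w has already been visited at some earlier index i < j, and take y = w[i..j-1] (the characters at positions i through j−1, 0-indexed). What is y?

Run of N on w = a a b a b a b b:
  step 0: S0  (start)
  step 1: S5  (read a: S0→S5)
  step 2: S4  (read a: S5→S4)
  step 3: S0  (read b: S4→S0)   ← first repeat (S0 seen earlier)
  step 4: S5  (read a: S0→S5)
  step 5: S5  (read b: S5→S5)
  step 6: S4  (read a: S5→S4)
  step 7: S0  (read b: S4→S0)
  step 8: S0  (read b: S0→S0)

So i = 0, j = 3, giving x = w[0:0] = ε, y = w[0:3] = aab, z = w[3:8] = ababb.
Check: |xy| = 3 ≤ 6 and |y| = 3 ≥ 1. Reading y takes N from S0 back to S0, so every xyⁱz is accepted.

aab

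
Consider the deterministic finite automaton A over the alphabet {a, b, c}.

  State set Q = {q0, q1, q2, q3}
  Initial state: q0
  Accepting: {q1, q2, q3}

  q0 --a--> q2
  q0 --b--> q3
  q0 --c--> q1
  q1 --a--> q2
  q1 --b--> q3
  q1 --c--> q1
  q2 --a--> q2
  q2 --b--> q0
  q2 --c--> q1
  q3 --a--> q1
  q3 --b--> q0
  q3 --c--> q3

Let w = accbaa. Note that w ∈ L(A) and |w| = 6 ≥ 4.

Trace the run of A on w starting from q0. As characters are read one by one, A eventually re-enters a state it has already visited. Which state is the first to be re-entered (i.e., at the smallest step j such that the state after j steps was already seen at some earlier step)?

Run of A on w = a c c b a a:
  step 0: q0  (start)
  step 1: q2  (read a: q0→q2)
  step 2: q1  (read c: q2→q1)
  step 3: q1  (read c: q1→q1)   ← first repeat (q1 seen earlier)
  step 4: q3  (read b: q1→q3)
  step 5: q1  (read a: q3→q1)
  step 6: q2  (read a: q1→q2)

The earliest repeat is at step j = 3: A is in q1, which it already visited at step i = 2.

q1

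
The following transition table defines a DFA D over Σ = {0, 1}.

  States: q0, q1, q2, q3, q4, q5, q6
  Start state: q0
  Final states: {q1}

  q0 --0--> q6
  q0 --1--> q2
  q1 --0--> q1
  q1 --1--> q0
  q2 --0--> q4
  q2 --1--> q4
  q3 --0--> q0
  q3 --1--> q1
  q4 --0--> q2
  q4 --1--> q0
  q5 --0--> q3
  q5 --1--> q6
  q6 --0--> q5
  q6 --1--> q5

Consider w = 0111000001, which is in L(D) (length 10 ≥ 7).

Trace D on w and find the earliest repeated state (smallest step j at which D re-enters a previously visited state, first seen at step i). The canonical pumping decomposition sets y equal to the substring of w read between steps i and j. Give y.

State sequence: q0 -0-> q6 -1-> q5 -1-> q6 -1-> q5 -0-> q3 -0-> q0 -0-> q6 -0-> q5 -0-> q3 -1-> q1
First repeat at step 3: q6 was already visited.

So i = 1, j = 3, giving x = w[0:1] = 0, y = w[1:3] = 11, z = w[3:10] = 1000001.
Check: |xy| = 3 ≤ 7 and |y| = 2 ≥ 1. Reading y takes D from q6 back to q6, so every xyⁱz is accepted.
Since D has 7 states, any run of length ≥ 7 visits 7+1 states, so by pigeonhole some state repeats within the first 7 steps — that repeat gives the pumpable loop.

11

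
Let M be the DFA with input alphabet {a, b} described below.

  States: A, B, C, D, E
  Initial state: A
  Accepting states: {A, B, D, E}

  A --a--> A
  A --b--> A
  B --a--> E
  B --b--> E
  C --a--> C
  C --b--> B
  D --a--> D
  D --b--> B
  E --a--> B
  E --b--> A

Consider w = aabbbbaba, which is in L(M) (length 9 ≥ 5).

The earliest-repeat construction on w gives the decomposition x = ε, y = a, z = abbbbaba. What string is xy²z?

aaabbbbaba

xy^2z = ε·a·a·abbbbaba = aaabbbbaba.
Reading y = a takes M from A back to A, so after x·y·y the machine is still in A, and z then leads to the accepting state A. Hence aaabbbbaba ∈ L(M).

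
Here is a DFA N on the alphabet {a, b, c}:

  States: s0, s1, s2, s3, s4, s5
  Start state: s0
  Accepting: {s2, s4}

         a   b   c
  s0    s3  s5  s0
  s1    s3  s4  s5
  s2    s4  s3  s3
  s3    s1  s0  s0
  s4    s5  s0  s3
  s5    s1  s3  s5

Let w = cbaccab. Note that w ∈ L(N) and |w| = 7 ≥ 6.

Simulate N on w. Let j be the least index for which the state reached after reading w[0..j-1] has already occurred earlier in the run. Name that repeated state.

s0

State sequence: s0 -c-> s0 -b-> s5 -a-> s1 -c-> s5 -c-> s5 -a-> s1 -b-> s4
First repeat at step 1: s0 was already visited.

The earliest repeat is at step j = 1: N is in s0, which it already visited at step i = 0.
Since N has 6 states, any run of length ≥ 6 visits 6+1 states, so by pigeonhole some state repeats within the first 6 steps — that repeat gives the pumpable loop.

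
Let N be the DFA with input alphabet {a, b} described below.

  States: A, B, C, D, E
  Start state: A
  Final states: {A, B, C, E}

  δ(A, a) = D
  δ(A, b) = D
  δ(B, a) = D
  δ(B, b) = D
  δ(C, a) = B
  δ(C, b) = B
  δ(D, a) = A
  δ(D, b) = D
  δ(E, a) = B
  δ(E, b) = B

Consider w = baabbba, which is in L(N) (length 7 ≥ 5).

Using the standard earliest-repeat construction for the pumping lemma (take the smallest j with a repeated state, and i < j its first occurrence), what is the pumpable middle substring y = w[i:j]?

ba

Run of N on w = b a a b b b a:
  step 0: A  (start)
  step 1: D  (read b: A→D)
  step 2: A  (read a: D→A)   ← first repeat (A seen earlier)
  step 3: D  (read a: A→D)
  step 4: D  (read b: D→D)
  step 5: D  (read b: D→D)
  step 6: D  (read b: D→D)
  step 7: A  (read a: D→A)

So i = 0, j = 2, giving x = w[0:0] = ε, y = w[0:2] = ba, z = w[2:7] = abbba.
Check: |xy| = 2 ≤ 5 and |y| = 2 ≥ 1. Reading y takes N from A back to A, so every xyⁱz is accepted.
Since N has 5 states, any run of length ≥ 5 visits 5+1 states, so by pigeonhole some state repeats within the first 5 steps — that repeat gives the pumpable loop.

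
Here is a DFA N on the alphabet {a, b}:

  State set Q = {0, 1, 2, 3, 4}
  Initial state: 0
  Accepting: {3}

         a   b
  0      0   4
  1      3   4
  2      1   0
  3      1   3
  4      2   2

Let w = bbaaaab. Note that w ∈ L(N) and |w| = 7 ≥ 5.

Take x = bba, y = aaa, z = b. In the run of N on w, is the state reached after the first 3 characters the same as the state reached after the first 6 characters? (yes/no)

no

State sequence: 0 -b-> 4 -b-> 2 -a-> 1 -a-> 3 -a-> 1 -a-> 3

After x (step 3): 1. After xy (step 6): 3.
They differ (1 ≠ 3), so y is not a cycle from the state after x; this split is not the one the pumping-lemma construction produces, and pumping y need not keep the string in L(N).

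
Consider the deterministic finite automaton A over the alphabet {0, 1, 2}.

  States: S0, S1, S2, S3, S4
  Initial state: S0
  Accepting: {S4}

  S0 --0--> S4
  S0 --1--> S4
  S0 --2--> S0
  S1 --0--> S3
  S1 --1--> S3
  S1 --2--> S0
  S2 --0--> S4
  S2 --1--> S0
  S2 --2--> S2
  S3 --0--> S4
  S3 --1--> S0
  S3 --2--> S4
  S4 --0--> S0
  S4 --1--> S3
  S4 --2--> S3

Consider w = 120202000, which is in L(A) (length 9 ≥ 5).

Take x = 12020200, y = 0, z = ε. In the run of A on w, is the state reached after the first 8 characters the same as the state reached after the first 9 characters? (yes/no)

no

Run of A on the first 9 characters of w = 1 2 0 2 0 2 0 0 0:
  step 0: S0  (start)
  step 1: S4  (read 1: S0→S4)
  step 2: S3  (read 2: S4→S3)
  step 3: S4  (read 0: S3→S4)
  step 4: S3  (read 2: S4→S3)
  step 5: S4  (read 0: S3→S4)
  step 6: S3  (read 2: S4→S3)
  step 7: S4  (read 0: S3→S4)
  step 8: S0  (read 0: S4→S0)
  step 9: S4  (read 0: S0→S4)

After x (step 8): S0. After xy (step 9): S4.
They differ (S0 ≠ S4), so y is not a cycle from the state after x; this split is not the one the pumping-lemma construction produces, and pumping y need not keep the string in L(A).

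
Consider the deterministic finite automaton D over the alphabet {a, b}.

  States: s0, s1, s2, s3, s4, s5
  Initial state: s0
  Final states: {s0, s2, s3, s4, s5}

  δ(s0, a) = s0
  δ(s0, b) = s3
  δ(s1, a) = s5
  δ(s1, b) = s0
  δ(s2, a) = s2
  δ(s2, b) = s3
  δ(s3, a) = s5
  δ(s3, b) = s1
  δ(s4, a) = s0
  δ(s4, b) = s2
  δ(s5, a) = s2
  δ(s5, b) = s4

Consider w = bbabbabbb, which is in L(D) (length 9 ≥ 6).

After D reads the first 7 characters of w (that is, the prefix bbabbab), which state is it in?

State sequence: s0 -b-> s3 -b-> s1 -a-> s5 -b-> s4 -b-> s2 -a-> s2 -b-> s3

After reading 7 characters, D is in state s3.

s3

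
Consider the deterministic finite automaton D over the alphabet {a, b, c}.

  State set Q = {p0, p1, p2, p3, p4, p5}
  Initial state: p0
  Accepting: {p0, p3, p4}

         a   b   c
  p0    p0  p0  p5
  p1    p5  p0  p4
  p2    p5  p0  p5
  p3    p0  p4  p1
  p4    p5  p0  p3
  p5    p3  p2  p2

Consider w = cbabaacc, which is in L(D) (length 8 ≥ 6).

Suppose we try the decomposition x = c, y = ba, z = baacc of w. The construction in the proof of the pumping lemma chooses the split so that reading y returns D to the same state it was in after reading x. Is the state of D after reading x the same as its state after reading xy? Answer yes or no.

yes

Run of D on the first 3 characters of w = c b a:
  step 0: p0  (start)
  step 1: p5  (read c: p0→p5)
  step 2: p2  (read b: p5→p2)
  step 3: p5  (read a: p2→p5)

After x (step 1): p5. After xy (step 3): p5.
They match, so y = ba drives D around a cycle from p5 back to itself; pumping y any number of times keeps D in p5 before reading z, and xyⁱz ∈ L(D) for every i ≥ 0.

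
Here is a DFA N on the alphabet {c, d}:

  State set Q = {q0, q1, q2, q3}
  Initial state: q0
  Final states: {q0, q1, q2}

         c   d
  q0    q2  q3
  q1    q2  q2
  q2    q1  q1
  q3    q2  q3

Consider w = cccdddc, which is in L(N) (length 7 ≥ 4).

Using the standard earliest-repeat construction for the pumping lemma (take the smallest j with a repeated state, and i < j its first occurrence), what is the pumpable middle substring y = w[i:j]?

State sequence: q0 -c-> q2 -c-> q1 -c-> q2 -d-> q1 -d-> q2 -d-> q1 -c-> q2
First repeat at step 3: q2 was already visited.

So i = 1, j = 3, giving x = w[0:1] = c, y = w[1:3] = cc, z = w[3:7] = dddc.
Check: |xy| = 3 ≤ 4 and |y| = 2 ≥ 1. Reading y takes N from q2 back to q2, so every xyⁱz is accepted.
Pumping length from the standard proof: p = 4 (the number of states). The repeated state found above gives |xy| = j ≤ 4 and |y| = j − i ≥ 1.

cc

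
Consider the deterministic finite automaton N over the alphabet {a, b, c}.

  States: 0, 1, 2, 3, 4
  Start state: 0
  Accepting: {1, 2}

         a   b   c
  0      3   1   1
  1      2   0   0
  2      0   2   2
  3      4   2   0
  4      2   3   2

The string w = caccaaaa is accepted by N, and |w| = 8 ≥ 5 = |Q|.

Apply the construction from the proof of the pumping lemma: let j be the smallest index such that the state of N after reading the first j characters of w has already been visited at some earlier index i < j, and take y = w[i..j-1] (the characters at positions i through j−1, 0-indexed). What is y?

c

Run of N on w = c a c c a a a a:
  step 0: 0  (start)
  step 1: 1  (read c: 0→1)
  step 2: 2  (read a: 1→2)
  step 3: 2  (read c: 2→2)   ← first repeat (2 seen earlier)
  step 4: 2  (read c: 2→2)
  step 5: 0  (read a: 2→0)
  step 6: 3  (read a: 0→3)
  step 7: 4  (read a: 3→4)
  step 8: 2  (read a: 4→2)

So i = 2, j = 3, giving x = w[0:2] = ca, y = w[2:3] = c, z = w[3:8] = caaaa.
Check: |xy| = 3 ≤ 5 and |y| = 1 ≥ 1. Reading y takes N from 2 back to 2, so every xyⁱz is accepted.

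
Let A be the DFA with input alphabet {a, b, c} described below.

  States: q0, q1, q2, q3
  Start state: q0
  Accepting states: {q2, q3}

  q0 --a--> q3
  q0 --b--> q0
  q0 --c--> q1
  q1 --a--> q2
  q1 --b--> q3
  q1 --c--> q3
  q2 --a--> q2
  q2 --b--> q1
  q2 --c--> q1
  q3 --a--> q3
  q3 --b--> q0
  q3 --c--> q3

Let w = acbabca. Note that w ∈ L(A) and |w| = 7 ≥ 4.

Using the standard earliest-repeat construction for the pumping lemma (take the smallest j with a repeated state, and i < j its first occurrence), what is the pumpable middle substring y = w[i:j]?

c

Run of A on w = a c b a b c a:
  step 0: q0  (start)
  step 1: q3  (read a: q0→q3)
  step 2: q3  (read c: q3→q3)   ← first repeat (q3 seen earlier)
  step 3: q0  (read b: q3→q0)
  step 4: q3  (read a: q0→q3)
  step 5: q0  (read b: q3→q0)
  step 6: q1  (read c: q0→q1)
  step 7: q2  (read a: q1→q2)

So i = 1, j = 2, giving x = w[0:1] = a, y = w[1:2] = c, z = w[2:7] = babca.
Check: |xy| = 2 ≤ 4 and |y| = 1 ≥ 1. Reading y takes A from q3 back to q3, so every xyⁱz is accepted.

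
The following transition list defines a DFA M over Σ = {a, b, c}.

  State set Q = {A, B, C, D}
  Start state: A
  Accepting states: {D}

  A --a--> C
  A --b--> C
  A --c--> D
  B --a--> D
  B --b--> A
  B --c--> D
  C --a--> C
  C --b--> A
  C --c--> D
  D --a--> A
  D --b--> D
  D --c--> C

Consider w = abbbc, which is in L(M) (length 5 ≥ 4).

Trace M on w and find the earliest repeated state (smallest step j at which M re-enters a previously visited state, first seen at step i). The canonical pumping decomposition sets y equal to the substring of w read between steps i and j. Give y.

State sequence: A -a-> C -b-> A -b-> C -b-> A -c-> D
First repeat at step 2: A was already visited.

So i = 0, j = 2, giving x = w[0:0] = ε, y = w[0:2] = ab, z = w[2:5] = bbc.
Check: |xy| = 2 ≤ 4 and |y| = 2 ≥ 1. Reading y takes M from A back to A, so every xyⁱz is accepted.
The DFA has 4 states, so the proof of the pumping lemma guarantees a repeated state among the first 4+1 visited; the segment between the two visits is the pumpable y.

ab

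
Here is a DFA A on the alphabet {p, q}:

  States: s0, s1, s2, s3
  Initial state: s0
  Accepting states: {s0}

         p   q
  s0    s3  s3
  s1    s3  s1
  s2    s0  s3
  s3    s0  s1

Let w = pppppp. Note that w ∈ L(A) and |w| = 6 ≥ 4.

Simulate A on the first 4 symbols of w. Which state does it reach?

State sequence: s0 -p-> s3 -p-> s0 -p-> s3 -p-> s0

After reading 4 characters, A is in state s0.

s0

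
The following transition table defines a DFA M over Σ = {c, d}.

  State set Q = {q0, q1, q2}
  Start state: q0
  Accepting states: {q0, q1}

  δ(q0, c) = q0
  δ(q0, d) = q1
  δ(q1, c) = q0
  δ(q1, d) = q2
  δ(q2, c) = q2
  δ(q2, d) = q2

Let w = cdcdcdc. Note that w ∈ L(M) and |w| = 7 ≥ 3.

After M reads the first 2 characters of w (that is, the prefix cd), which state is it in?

q1

State sequence: q0 -c-> q0 -d-> q1

After reading 2 characters, M is in state q1.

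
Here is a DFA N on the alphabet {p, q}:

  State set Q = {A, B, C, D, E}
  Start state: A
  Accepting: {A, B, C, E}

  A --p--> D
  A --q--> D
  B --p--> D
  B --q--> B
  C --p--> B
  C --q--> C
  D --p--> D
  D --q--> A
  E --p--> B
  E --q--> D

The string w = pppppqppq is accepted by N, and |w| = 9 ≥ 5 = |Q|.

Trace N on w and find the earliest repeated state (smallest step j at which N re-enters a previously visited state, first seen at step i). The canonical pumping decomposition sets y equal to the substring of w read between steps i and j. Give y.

p

State sequence: A -p-> D -p-> D -p-> D -p-> D -p-> D -q-> A -p-> D -p-> D -q-> A
First repeat at step 2: D was already visited.

So i = 1, j = 2, giving x = w[0:1] = p, y = w[1:2] = p, z = w[2:9] = pppqppq.
Check: |xy| = 2 ≤ 5 and |y| = 1 ≥ 1. Reading y takes N from D back to D, so every xyⁱz is accepted.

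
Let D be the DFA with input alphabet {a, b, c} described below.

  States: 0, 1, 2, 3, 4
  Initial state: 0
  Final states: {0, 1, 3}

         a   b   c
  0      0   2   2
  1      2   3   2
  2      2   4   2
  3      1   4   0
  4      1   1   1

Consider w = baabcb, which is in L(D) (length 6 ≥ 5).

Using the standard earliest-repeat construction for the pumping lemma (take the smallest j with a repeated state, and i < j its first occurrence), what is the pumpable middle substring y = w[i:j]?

a

State sequence: 0 -b-> 2 -a-> 2 -a-> 2 -b-> 4 -c-> 1 -b-> 3
First repeat at step 2: 2 was already visited.

So i = 1, j = 2, giving x = w[0:1] = b, y = w[1:2] = a, z = w[2:6] = abcb.
Check: |xy| = 2 ≤ 5 and |y| = 1 ≥ 1. Reading y takes D from 2 back to 2, so every xyⁱz is accepted.
With |Q| = 5, pigeonhole forces a state repeat no later than step 5; the substring read between the first and second visits to that state can be pumped.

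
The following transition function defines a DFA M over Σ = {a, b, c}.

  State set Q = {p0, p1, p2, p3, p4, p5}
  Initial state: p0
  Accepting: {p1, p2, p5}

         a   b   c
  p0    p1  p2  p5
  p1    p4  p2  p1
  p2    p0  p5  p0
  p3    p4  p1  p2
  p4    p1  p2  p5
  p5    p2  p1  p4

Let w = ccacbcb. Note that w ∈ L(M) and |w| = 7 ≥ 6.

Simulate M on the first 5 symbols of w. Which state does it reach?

State sequence: p0 -c-> p5 -c-> p4 -a-> p1 -c-> p1 -b-> p2

After reading 5 characters, M is in state p2.

p2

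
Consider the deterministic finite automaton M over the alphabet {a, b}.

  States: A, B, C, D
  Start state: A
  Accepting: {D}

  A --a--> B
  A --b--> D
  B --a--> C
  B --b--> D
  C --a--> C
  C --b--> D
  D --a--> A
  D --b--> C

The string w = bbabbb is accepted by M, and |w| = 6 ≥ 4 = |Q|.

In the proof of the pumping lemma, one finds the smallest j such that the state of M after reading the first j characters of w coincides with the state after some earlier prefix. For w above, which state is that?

Run of M on w = b b a b b b:
  step 0: A  (start)
  step 1: D  (read b: A→D)
  step 2: C  (read b: D→C)
  step 3: C  (read a: C→C)   ← first repeat (C seen earlier)
  step 4: D  (read b: C→D)
  step 5: C  (read b: D→C)
  step 6: D  (read b: C→D)

The earliest repeat is at step j = 3: M is in C, which it already visited at step i = 2.
With |Q| = 4, pigeonhole forces a state repeat no later than step 4; the substring read between the first and second visits to that state can be pumped.

C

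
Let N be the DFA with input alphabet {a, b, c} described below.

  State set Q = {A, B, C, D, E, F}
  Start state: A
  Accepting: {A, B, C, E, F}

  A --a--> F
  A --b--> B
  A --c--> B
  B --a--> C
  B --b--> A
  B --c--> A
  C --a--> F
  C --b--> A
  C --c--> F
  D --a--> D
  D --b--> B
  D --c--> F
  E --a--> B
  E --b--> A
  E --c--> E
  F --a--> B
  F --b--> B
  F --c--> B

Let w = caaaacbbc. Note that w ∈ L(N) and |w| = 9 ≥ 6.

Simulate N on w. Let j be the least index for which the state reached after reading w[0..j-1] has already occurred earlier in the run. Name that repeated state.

B

State sequence: A -c-> B -a-> C -a-> F -a-> B -a-> C -c-> F -b-> B -b-> A -c-> B
First repeat at step 4: B was already visited.

The earliest repeat is at step j = 4: N is in B, which it already visited at step i = 1.
With |Q| = 6, pigeonhole forces a state repeat no later than step 6; the substring read between the first and second visits to that state can be pumped.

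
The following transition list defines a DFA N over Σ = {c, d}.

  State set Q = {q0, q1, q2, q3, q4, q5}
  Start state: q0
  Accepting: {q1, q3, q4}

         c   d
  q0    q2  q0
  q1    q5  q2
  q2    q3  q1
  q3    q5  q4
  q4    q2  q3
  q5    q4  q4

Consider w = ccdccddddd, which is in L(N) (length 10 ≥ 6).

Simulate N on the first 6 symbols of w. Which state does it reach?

q4

State sequence: q0 -c-> q2 -c-> q3 -d-> q4 -c-> q2 -c-> q3 -d-> q4

After reading 6 characters, N is in state q4.
(This kind of state-tracing is the core of the pumping-lemma construction: with 6 states, pigeonhole forces a repeat within the first 6 steps.)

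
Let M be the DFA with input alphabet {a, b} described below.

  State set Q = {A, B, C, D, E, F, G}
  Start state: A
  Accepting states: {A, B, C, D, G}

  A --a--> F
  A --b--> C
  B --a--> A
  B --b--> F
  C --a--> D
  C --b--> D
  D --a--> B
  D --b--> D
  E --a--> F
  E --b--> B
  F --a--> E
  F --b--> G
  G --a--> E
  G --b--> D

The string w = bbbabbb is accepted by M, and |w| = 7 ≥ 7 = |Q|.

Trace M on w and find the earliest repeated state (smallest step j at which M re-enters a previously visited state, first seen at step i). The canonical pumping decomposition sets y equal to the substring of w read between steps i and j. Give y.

Run of M on w = b b b a b b b:
  step 0: A  (start)
  step 1: C  (read b: A→C)
  step 2: D  (read b: C→D)
  step 3: D  (read b: D→D)   ← first repeat (D seen earlier)
  step 4: B  (read a: D→B)
  step 5: F  (read b: B→F)
  step 6: G  (read b: F→G)
  step 7: D  (read b: G→D)

So i = 2, j = 3, giving x = w[0:2] = bb, y = w[2:3] = b, z = w[3:7] = abbb.
Check: |xy| = 3 ≤ 7 and |y| = 1 ≥ 1. Reading y takes M from D back to D, so every xyⁱz is accepted.
With |Q| = 7, pigeonhole forces a state repeat no later than step 7; the substring read between the first and second visits to that state can be pumped.

b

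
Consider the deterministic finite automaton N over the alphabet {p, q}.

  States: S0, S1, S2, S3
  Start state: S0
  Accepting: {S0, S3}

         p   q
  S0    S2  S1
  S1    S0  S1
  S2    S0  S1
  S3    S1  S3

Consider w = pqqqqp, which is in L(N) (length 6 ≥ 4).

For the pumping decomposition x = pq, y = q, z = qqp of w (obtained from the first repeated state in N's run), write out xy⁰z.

xy⁰z = xz = pq·qqp = pqqqp.
Reading y = q takes N from S1 back to S1, so after x the machine is still in S1, and z then leads to the accepting state S0. Hence pqqqp ∈ L(N).

pqqqp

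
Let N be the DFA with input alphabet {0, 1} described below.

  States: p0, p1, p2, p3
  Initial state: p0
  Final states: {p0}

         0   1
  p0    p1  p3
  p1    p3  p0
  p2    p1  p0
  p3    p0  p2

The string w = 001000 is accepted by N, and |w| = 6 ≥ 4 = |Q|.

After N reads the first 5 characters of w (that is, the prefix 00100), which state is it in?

State sequence: p0 -0-> p1 -0-> p3 -1-> p2 -0-> p1 -0-> p3

After reading 5 characters, N is in state p3.
(This kind of state-tracing is the core of the pumping-lemma construction: with 4 states, pigeonhole forces a repeat within the first 4 steps.)

p3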